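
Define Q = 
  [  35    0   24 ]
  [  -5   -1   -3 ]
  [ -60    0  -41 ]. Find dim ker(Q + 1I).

Q + 1I = [[36, 0, 24], [-5, 0, -3], [-60, 0, -40]].
This matrix has rank 2, so its null space has dimension 3 − 2 = 1.

1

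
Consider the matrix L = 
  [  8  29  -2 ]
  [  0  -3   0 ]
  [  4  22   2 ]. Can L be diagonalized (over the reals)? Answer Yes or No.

Yes

Characteristic polynomial: p(t) = t^3 - 7t^2 - 6t + 72 = (t - 6)(t - 4)(t + 3).
All 3 eigenvalues are distinct, so L is diagonalizable.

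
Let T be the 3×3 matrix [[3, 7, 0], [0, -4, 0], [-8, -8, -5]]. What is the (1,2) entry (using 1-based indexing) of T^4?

-175

Characteristic polynomial: s^3 + 6s^2 - 7s - 60 = (s - 3)(s + 4)(s + 5), so the eigenvalues are -5, -4, 3.
s=3: eigenvector (1, 0, -1).
s=-4: eigenvector (-1, 1, 0).
s=-5: eigenvector (0, 0, 1).
P = [[1, -1, 0], [0, 1, 0], [-1, 0, 1]], D = diag(3, -4, -5), P⁻¹ = [[1, 1, 0], [0, 1, 0], [1, 1, 1]].
T⁴ = P·diag(81, 256, 625)·P⁻¹ = [[81, -175, 0], [0, 256, 0], [544, 544, 625]].
The requested entry is -175.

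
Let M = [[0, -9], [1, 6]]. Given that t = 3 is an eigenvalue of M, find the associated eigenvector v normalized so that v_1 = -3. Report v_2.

1

M − 3I = [[-3, -9], [1, 3]].
Solving (M − 3I)v = 0 gives the eigenspace spanned by (-3, 1).
With v_1 = -3, v = (-3, 1), so v_2 = 1.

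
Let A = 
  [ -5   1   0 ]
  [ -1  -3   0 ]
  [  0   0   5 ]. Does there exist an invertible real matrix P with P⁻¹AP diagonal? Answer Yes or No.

Characteristic polynomial: p(μ) = μ^3 + 3μ^2 - 24μ - 80 = (μ - 5)(μ + 4)^2.
μ = -4 has algebraic multiplicity 2; rank(A + 4I) = 2, so geometric multiplicity = 1.
Geometric multiplicity < algebraic multiplicity, so A is not diagonalizable.

No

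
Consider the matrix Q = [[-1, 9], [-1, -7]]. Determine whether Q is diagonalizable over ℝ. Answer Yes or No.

No

Characteristic polynomial: p(t) = t^2 + 8t + 16 = (t + 4)^2.
t = -4 has algebraic multiplicity 2; rank(Q + 4I) = 1, so geometric multiplicity = 1.
Geometric multiplicity < algebraic multiplicity, so Q is not diagonalizable.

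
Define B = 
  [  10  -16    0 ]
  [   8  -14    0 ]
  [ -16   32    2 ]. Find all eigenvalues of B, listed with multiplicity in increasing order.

Characteristic polynomial: p(s) = s^3 + 2s^2 - 20s + 24 = (s - 2)^2(s + 6).
Roots (with multiplicity): -6, 2, 2.

-6, 2, 2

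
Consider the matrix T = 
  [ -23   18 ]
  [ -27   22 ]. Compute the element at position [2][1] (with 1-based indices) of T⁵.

Characteristic polynomial: r^2 + r - 20 = (r - 4)(r + 5), so the eigenvalues are -5, 4.
r=-5: eigenvector (1, 1).
r=4: eigenvector (2, 3).
P = [[1, 2], [1, 3]], D = diag(-5, 4), P⁻¹ = [[3, -2], [-1, 1]].
T⁵ = P·diag(-3125, 1024)·P⁻¹ = [[-11423, 8298], [-12447, 9322]].
The requested entry is -12447.

-12447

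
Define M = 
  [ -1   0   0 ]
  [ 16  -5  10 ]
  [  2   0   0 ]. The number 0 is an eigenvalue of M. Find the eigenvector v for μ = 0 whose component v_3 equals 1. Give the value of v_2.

2

M = [[-1, 0, 0], [16, -5, 10], [2, 0, 0]].
Solving (M)v = 0 gives the eigenspace spanned by (0, 2, 1).
With v_3 = 1, v = (0, 2, 1), so v_2 = 2.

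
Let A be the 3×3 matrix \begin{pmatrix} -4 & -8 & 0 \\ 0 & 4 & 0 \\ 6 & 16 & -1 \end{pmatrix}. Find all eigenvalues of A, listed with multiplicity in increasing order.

-4, -1, 4

Characteristic polynomial: p(r) = r^3 + r^2 - 16r - 16 = (r - 4)(r + 1)(r + 4).
Roots (with multiplicity): -4, -1, 4.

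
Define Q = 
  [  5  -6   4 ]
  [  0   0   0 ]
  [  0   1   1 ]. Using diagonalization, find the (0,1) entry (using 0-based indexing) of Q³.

Characteristic polynomial: μ^3 - 6μ^2 + 5μ = μ(μ - 5)(μ - 1), so the eigenvalues are 0, 1, 5.
μ=5: eigenvector (1, 0, 0).
μ=0: eigenvector (2, 1, -1).
μ=1: eigenvector (-1, 0, 1).
P = [[1, 2, -1], [0, 1, 0], [0, -1, 1]], D = diag(5, 0, 1), P⁻¹ = [[1, -1, 1], [0, 1, 0], [0, 1, 1]].
Q³ = P·diag(125, 0, 1)·P⁻¹ = [[125, -126, 124], [0, 0, 0], [0, 1, 1]].
The requested entry is -126.

-126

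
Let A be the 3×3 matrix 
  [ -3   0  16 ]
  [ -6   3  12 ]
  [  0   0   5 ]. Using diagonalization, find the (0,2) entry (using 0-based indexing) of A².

32

Characteristic polynomial: μ^3 - 5μ^2 - 9μ + 45 = (μ - 5)(μ - 3)(μ + 3), so the eigenvalues are -3, 3, 5.
μ=3: eigenvector (0, -1, 0).
μ=5: eigenvector (2, 0, 1).
μ=-3: eigenvector (1, 1, 0).
P = [[0, 2, 1], [-1, 0, 1], [0, 1, 0]], D = diag(3, 5, -3), P⁻¹ = [[1, -1, -2], [0, 0, 1], [1, 0, -2]].
A² = P·diag(9, 25, 9)·P⁻¹ = [[9, 0, 32], [0, 9, 0], [0, 0, 25]].
The requested entry is 32.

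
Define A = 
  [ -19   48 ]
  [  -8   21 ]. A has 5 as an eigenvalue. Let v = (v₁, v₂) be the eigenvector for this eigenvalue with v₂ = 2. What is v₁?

4

A − 5I = [[-24, 48], [-8, 16]].
Solving (A − 5I)v = 0 gives the eigenspace spanned by (4, 2).
With v₂ = 2, v = (4, 2), so v₁ = 4.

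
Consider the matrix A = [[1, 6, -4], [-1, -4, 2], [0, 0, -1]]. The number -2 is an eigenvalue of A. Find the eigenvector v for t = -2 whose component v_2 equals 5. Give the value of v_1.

A + 2I = [[3, 6, -4], [-1, -2, 2], [0, 0, 1]].
Solving (A + 2I)v = 0 gives the eigenspace spanned by (-10, 5, 0).
With v_2 = 5, v = (-10, 5, 0), so v_1 = -10.

-10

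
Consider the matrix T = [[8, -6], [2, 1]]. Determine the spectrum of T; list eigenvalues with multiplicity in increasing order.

Characteristic polynomial: p(λ) = λ^2 - 9λ + 20 = (λ - 5)(λ - 4).
Roots (with multiplicity): 4, 5.

4, 5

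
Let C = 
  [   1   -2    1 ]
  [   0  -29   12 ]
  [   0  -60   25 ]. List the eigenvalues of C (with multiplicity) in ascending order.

Characteristic polynomial: p(r) = r^3 + 3r^2 - 9r + 5 = (r - 1)^2(r + 5).
Roots (with multiplicity): -5, 1, 1.

-5, 1, 1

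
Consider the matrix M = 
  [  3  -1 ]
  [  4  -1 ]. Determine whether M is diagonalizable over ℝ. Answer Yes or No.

No

Characteristic polynomial: p(s) = s^2 - 2s + 1 = (s - 1)^2.
s = 1 has algebraic multiplicity 2; rank(M − 1I) = 1, so geometric multiplicity = 1.
Geometric multiplicity < algebraic multiplicity, so M is not diagonalizable.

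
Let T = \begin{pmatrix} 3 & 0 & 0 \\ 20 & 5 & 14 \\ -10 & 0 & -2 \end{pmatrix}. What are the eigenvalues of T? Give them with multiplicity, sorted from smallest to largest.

Characteristic polynomial: p(s) = s^3 - 6s^2 - s + 30 = (s - 5)(s - 3)(s + 2).
Roots (with multiplicity): -2, 3, 5.

-2, 3, 5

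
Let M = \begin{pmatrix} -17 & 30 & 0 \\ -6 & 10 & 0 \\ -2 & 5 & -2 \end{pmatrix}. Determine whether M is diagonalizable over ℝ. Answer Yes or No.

Characteristic polynomial: p(μ) = μ^3 + 9μ^2 + 24μ + 20 = (μ + 2)^2(μ + 5).
μ = -2 has algebraic multiplicity 2; rank(M + 2I) = 2, so geometric multiplicity = 1.
Geometric multiplicity < algebraic multiplicity, so M is not diagonalizable.

No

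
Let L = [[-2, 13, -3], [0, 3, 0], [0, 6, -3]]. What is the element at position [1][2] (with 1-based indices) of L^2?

-5

Characteristic polynomial: t^3 + 2t^2 - 9t - 18 = (t - 3)(t + 2)(t + 3), so the eigenvalues are -3, -2, 3.
t=3: eigenvector (2, 1, 1).
t=-3: eigenvector (-3, 0, -1).
t=-2: eigenvector (1, 0, 0).
P = [[2, -3, 1], [1, 0, 0], [1, -1, 0]], D = diag(3, -3, -2), P⁻¹ = [[0, 1, 0], [0, 1, -1], [1, 1, -3]].
L² = P·diag(9, 9, 4)·P⁻¹ = [[4, -5, 15], [0, 9, 0], [0, 0, 9]].
The requested entry is -5.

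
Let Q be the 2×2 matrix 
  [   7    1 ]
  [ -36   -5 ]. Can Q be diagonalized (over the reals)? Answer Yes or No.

Characteristic polynomial: p(r) = r^2 - 2r + 1 = (r - 1)^2.
r = 1 has algebraic multiplicity 2; rank(Q − 1I) = 1, so geometric multiplicity = 1.
Geometric multiplicity < algebraic multiplicity, so Q is not diagonalizable.

No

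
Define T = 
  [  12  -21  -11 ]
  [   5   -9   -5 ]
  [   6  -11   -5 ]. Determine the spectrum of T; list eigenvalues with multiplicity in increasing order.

-4, 1, 1

Characteristic polynomial: p(r) = r^3 + 2r^2 - 7r + 4 = (r - 1)^2(r + 4).
Roots (with multiplicity): -4, 1, 1.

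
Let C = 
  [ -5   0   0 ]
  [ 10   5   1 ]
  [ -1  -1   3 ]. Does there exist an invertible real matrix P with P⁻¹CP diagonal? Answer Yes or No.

No

Characteristic polynomial: p(r) = r^3 - 3r^2 - 24r + 80 = (r - 4)^2(r + 5).
r = 4 has algebraic multiplicity 2; rank(C − 4I) = 2, so geometric multiplicity = 1.
Geometric multiplicity < algebraic multiplicity, so C is not diagonalizable.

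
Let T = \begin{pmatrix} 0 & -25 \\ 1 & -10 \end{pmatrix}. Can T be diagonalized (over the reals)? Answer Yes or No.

Characteristic polynomial: p(μ) = μ^2 + 10μ + 25 = (μ + 5)^2.
μ = -5 has algebraic multiplicity 2; rank(T + 5I) = 1, so geometric multiplicity = 1.
Geometric multiplicity < algebraic multiplicity, so T is not diagonalizable.

No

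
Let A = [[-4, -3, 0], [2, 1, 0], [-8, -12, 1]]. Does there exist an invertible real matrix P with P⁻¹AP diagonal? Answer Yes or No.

Yes

Characteristic polynomial: p(μ) = μ^3 + 2μ^2 - μ - 2 = (μ - 1)(μ + 1)(μ + 2).
All 3 eigenvalues are distinct, so A is diagonalizable.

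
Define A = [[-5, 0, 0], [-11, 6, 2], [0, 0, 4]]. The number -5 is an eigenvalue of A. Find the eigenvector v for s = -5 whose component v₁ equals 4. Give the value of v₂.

4

A + 5I = [[0, 0, 0], [-11, 11, 2], [0, 0, 9]].
Solving (A + 5I)v = 0 gives the eigenspace spanned by (4, 4, 0).
With v₁ = 4, v = (4, 4, 0), so v₂ = 4.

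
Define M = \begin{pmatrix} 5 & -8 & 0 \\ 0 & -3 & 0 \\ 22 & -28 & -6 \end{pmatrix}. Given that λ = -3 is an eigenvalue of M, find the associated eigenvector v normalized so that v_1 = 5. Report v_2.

M + 3I = [[8, -8, 0], [0, 0, 0], [22, -28, -3]].
Solving (M + 3I)v = 0 gives the eigenspace spanned by (5, 5, -10).
With v_1 = 5, v = (5, 5, -10), so v_2 = 5.

5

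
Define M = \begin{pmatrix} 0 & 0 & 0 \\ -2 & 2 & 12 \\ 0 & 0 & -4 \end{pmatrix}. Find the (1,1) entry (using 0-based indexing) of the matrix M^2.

4

Characteristic polynomial: r^3 + 2r^2 - 8r = r(r - 2)(r + 4), so the eigenvalues are -4, 0, 2.
r=2: eigenvector (0, -1, 0).
r=0: eigenvector (1, 1, 0).
r=-4: eigenvector (0, -2, 1).
P = [[0, 1, 0], [-1, 1, -2], [0, 0, 1]], D = diag(2, 0, -4), P⁻¹ = [[1, -1, -2], [1, 0, 0], [0, 0, 1]].
M² = P·diag(4, 0, 16)·P⁻¹ = [[0, 0, 0], [-4, 4, -24], [0, 0, 16]].
The requested entry is 4.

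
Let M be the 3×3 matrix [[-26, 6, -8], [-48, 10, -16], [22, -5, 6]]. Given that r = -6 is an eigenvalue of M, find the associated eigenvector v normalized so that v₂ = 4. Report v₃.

-2

M + 6I = [[-20, 6, -8], [-48, 16, -16], [22, -5, 12]].
Solving (M + 6I)v = 0 gives the eigenspace spanned by (2, 4, -2).
With v₂ = 4, v = (2, 4, -2), so v₃ = -2.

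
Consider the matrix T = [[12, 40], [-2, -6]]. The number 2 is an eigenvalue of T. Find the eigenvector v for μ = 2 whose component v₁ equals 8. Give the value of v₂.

T − 2I = [[10, 40], [-2, -8]].
Solving (T − 2I)v = 0 gives the eigenspace spanned by (8, -2).
With v₁ = 8, v = (8, -2), so v₂ = -2.

-2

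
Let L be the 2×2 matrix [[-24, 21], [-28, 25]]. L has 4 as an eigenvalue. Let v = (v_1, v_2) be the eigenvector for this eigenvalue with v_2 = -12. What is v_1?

-9

L − 4I = [[-28, 21], [-28, 21]].
Solving (L − 4I)v = 0 gives the eigenspace spanned by (-9, -12).
With v_2 = -12, v = (-9, -12), so v_1 = -9.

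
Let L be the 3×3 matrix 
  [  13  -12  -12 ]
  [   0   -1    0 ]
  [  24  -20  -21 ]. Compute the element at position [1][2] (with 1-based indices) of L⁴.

3264

Characteristic polynomial: λ^3 + 9λ^2 + 23λ + 15 = (λ + 1)(λ + 3)(λ + 5), so the eigenvalues are -5, -3, -1.
λ=-3: eigenvector (3, 0, 4).
λ=-1: eigenvector (0, 1, -1).
λ=-5: eigenvector (2, 0, 3).
P = [[3, 0, 2], [0, 1, 0], [4, -1, 3]], D = diag(-3, -1, -5), P⁻¹ = [[3, -2, -2], [0, 1, 0], [-4, 3, 3]].
L⁴ = P·diag(81, 1, 625)·P⁻¹ = [[-4271, 3264, 3264], [0, 1, 0], [-6528, 4976, 4977]].
The requested entry is 3264.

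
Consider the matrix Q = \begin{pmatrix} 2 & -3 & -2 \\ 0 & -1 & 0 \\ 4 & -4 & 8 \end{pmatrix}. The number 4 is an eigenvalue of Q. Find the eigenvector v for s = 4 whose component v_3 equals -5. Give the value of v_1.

5

Q − 4I = [[-2, -3, -2], [0, -5, 0], [4, -4, 4]].
Solving (Q − 4I)v = 0 gives the eigenspace spanned by (5, 0, -5).
With v_3 = -5, v = (5, 0, -5), so v_1 = 5.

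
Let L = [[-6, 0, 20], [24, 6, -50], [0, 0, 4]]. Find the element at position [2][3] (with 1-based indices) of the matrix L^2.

-20

Characteristic polynomial: t^3 - 4t^2 - 36t + 144 = (t - 6)(t - 4)(t + 6), so the eigenvalues are -6, 4, 6.
t=-6: eigenvector (1, -2, 0).
t=6: eigenvector (0, 1, 0).
t=4: eigenvector (2, 1, 1).
P = [[1, 0, 2], [-2, 1, 1], [0, 0, 1]], D = diag(-6, 6, 4), P⁻¹ = [[1, 0, -2], [2, 1, -5], [0, 0, 1]].
L² = P·diag(36, 36, 16)·P⁻¹ = [[36, 0, -40], [0, 36, -20], [0, 0, 16]].
The requested entry is -20.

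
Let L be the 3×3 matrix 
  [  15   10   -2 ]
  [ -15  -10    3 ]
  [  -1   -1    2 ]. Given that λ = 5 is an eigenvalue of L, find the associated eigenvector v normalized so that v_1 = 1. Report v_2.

-1

L − 5I = [[10, 10, -2], [-15, -15, 3], [-1, -1, -3]].
Solving (L − 5I)v = 0 gives the eigenspace spanned by (1, -1, 0).
With v_1 = 1, v = (1, -1, 0), so v_2 = -1.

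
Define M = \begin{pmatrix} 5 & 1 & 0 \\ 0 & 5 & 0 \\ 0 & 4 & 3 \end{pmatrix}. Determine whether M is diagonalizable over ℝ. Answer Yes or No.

Characteristic polynomial: p(μ) = μ^3 - 13μ^2 + 55μ - 75 = (μ - 5)^2(μ - 3).
μ = 5 has algebraic multiplicity 2; rank(M − 5I) = 2, so geometric multiplicity = 1.
Geometric multiplicity < algebraic multiplicity, so M is not diagonalizable.

No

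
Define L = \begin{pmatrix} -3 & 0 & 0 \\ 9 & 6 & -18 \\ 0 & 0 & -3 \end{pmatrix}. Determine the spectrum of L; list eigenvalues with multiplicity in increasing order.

-3, -3, 6

Characteristic polynomial: p(t) = t^3 - 27t - 54 = (t - 6)(t + 3)^2.
Roots (with multiplicity): -3, -3, 6.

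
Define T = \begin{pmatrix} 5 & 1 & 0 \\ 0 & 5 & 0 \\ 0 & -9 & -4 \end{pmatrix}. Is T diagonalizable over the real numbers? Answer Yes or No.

No

Characteristic polynomial: p(μ) = μ^3 - 6μ^2 - 15μ + 100 = (μ - 5)^2(μ + 4).
μ = 5 has algebraic multiplicity 2; rank(T − 5I) = 2, so geometric multiplicity = 1.
Geometric multiplicity < algebraic multiplicity, so T is not diagonalizable.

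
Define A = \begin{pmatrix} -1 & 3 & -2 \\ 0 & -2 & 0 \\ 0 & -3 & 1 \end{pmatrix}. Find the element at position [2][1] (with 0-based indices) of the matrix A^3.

Characteristic polynomial: r^3 + 2r^2 - r - 2 = (r - 1)(r + 1)(r + 2), so the eigenvalues are -2, -1, 1.
r=-1: eigenvector (1, 0, 0).
r=-2: eigenvector (-1, 1, 1).
r=1: eigenvector (-1, 0, 1).
P = [[1, -1, -1], [0, 1, 0], [0, 1, 1]], D = diag(-1, -2, 1), P⁻¹ = [[1, 0, 1], [0, 1, 0], [0, -1, 1]].
A³ = P·diag(-1, -8, 1)·P⁻¹ = [[-1, 9, -2], [0, -8, 0], [0, -9, 1]].
The requested entry is -9.

-9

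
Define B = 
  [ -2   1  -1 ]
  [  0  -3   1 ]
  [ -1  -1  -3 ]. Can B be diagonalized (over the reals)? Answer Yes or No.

Characteristic polynomial: p(r) = r^3 + 8r^2 + 21r + 18 = (r + 2)(r + 3)^2.
r = -3 has algebraic multiplicity 2; rank(B + 3I) = 2, so geometric multiplicity = 1.
Geometric multiplicity < algebraic multiplicity, so B is not diagonalizable.

No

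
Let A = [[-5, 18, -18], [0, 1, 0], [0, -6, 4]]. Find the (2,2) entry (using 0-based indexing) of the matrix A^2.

Characteristic polynomial: r^3 - 21r + 20 = (r - 4)(r - 1)(r + 5), so the eigenvalues are -5, 1, 4.
r=-5: eigenvector (1, 0, 0).
r=1: eigenvector (-3, 1, 2).
r=4: eigenvector (-2, 0, 1).
P = [[1, -3, -2], [0, 1, 0], [0, 2, 1]], D = diag(-5, 1, 4), P⁻¹ = [[1, -1, 2], [0, 1, 0], [0, -2, 1]].
A² = P·diag(25, 1, 16)·P⁻¹ = [[25, 36, 18], [0, 1, 0], [0, -30, 16]].
The requested entry is 16.

16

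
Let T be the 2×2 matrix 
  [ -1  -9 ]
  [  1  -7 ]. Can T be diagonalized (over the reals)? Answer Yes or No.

No

Characteristic polynomial: p(μ) = μ^2 + 8μ + 16 = (μ + 4)^2.
μ = -4 has algebraic multiplicity 2; rank(T + 4I) = 1, so geometric multiplicity = 1.
Geometric multiplicity < algebraic multiplicity, so T is not diagonalizable.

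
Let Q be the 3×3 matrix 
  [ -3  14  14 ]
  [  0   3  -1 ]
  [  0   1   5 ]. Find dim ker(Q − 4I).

Q − 4I = [[-7, 14, 14], [0, -1, -1], [0, 1, 1]].
This matrix has rank 2, so its null space has dimension 3 − 2 = 1.

1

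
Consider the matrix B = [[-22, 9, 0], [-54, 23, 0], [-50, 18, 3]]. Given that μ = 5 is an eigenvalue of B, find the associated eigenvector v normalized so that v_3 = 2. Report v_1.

B − 5I = [[-27, 9, 0], [-54, 18, 0], [-50, 18, -2]].
Solving (B − 5I)v = 0 gives the eigenspace spanned by (1, 3, 2).
With v_3 = 2, v = (1, 3, 2), so v_1 = 1.

1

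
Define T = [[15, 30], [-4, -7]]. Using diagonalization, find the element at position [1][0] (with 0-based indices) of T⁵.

-5764

Characteristic polynomial: s^2 - 8s + 15 = (s - 5)(s - 3), so the eigenvalues are 3, 5.
s=3: eigenvector (-5, 2).
s=5: eigenvector (-3, 1).
P = [[-5, -3], [2, 1]], D = diag(3, 5), P⁻¹ = [[1, 3], [-2, -5]].
T⁵ = P·diag(243, 3125)·P⁻¹ = [[17535, 43230], [-5764, -14167]].
The requested entry is -5764.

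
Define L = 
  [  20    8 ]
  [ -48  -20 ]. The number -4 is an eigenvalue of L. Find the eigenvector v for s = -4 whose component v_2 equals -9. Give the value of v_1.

3

L + 4I = [[24, 8], [-48, -16]].
Solving (L + 4I)v = 0 gives the eigenspace spanned by (3, -9).
With v_2 = -9, v = (3, -9), so v_1 = 3.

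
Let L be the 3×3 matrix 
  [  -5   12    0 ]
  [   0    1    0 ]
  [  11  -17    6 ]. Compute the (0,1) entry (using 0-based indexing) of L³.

Characteristic polynomial: s^3 - 2s^2 - 29s + 30 = (s - 6)(s - 1)(s + 5), so the eigenvalues are -5, 1, 6.
s=-5: eigenvector (1, 0, -1).
s=1: eigenvector (2, 1, -1).
s=6: eigenvector (0, 0, 1).
P = [[1, 2, 0], [0, 1, 0], [-1, -1, 1]], D = diag(-5, 1, 6), P⁻¹ = [[1, -2, 0], [0, 1, 0], [1, -1, 1]].
L³ = P·diag(-125, 1, 216)·P⁻¹ = [[-125, 252, 0], [0, 1, 0], [341, -467, 216]].
The requested entry is 252.

252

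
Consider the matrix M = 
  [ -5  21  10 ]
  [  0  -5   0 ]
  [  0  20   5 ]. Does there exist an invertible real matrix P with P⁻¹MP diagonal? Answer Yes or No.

Characteristic polynomial: p(t) = t^3 + 5t^2 - 25t - 125 = (t - 5)(t + 5)^2.
t = -5 has algebraic multiplicity 2; rank(M + 5I) = 2, so geometric multiplicity = 1.
Geometric multiplicity < algebraic multiplicity, so M is not diagonalizable.

No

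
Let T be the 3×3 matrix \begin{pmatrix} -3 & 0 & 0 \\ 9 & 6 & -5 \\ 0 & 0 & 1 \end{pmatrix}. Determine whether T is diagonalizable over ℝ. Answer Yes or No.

Characteristic polynomial: p(λ) = λ^3 - 4λ^2 - 15λ + 18 = (λ - 6)(λ - 1)(λ + 3).
All 3 eigenvalues are distinct, so T is diagonalizable.

Yes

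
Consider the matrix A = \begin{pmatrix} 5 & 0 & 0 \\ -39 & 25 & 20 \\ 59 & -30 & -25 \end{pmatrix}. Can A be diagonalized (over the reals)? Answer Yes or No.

No

Characteristic polynomial: p(s) = s^3 - 5s^2 - 25s + 125 = (s - 5)^2(s + 5).
s = 5 has algebraic multiplicity 2; rank(A − 5I) = 2, so geometric multiplicity = 1.
Geometric multiplicity < algebraic multiplicity, so A is not diagonalizable.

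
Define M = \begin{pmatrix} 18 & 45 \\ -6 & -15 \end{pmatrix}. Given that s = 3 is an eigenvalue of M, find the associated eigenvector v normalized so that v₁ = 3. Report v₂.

-1

M − 3I = [[15, 45], [-6, -18]].
Solving (M − 3I)v = 0 gives the eigenspace spanned by (3, -1).
With v₁ = 3, v = (3, -1), so v₂ = -1.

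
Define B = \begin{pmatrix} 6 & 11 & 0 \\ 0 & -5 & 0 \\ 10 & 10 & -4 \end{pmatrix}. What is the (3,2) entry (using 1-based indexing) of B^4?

1040

Characteristic polynomial: μ^3 + 3μ^2 - 34μ - 120 = (μ - 6)(μ + 4)(μ + 5), so the eigenvalues are -5, -4, 6.
μ=-4: eigenvector (0, 0, 1).
μ=-5: eigenvector (-1, 1, 0).
μ=6: eigenvector (1, 0, 1).
P = [[0, -1, 1], [0, 1, 0], [1, 0, 1]], D = diag(-4, -5, 6), P⁻¹ = [[-1, -1, 1], [0, 1, 0], [1, 1, 0]].
B⁴ = P·diag(256, 625, 1296)·P⁻¹ = [[1296, 671, 0], [0, 625, 0], [1040, 1040, 256]].
The requested entry is 1040.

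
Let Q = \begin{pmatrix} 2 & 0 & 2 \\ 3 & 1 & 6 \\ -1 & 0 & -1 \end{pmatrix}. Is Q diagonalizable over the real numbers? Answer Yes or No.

Characteristic polynomial: p(r) = r^3 - 2r^2 + r = r(r - 1)^2.
r = 1 has algebraic multiplicity 2; rank(Q − 1I) = 1, so geometric multiplicity = 2.
Every eigenvalue has geometric = algebraic multiplicity, so Q is diagonalizable.

Yes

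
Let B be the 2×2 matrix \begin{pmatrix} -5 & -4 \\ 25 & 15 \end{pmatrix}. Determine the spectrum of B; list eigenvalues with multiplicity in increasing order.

Characteristic polynomial: p(t) = t^2 - 10t + 25 = (t - 5)^2.
Roots (with multiplicity): 5, 5.

5, 5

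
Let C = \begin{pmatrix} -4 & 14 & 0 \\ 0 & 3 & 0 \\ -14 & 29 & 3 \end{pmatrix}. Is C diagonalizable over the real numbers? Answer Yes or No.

Characteristic polynomial: p(t) = t^3 - 2t^2 - 15t + 36 = (t - 3)^2(t + 4).
t = 3 has algebraic multiplicity 2; rank(C − 3I) = 2, so geometric multiplicity = 1.
Geometric multiplicity < algebraic multiplicity, so C is not diagonalizable.

No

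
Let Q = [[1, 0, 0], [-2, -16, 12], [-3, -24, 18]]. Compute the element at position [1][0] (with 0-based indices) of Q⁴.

Characteristic polynomial: λ^3 - 3λ^2 + 2λ = λ(λ - 2)(λ - 1), so the eigenvalues are 0, 1, 2.
λ=1: eigenvector (1, 2, 3).
λ=0: eigenvector (0, 3, 4).
λ=2: eigenvector (0, 2, 3).
P = [[1, 0, 0], [2, 3, 2], [3, 4, 3]], D = diag(1, 0, 2), P⁻¹ = [[1, 0, 0], [0, 3, -2], [-1, -4, 3]].
Q⁴ = P·diag(1, 0, 16)·P⁻¹ = [[1, 0, 0], [-30, -128, 96], [-45, -192, 144]].
The requested entry is -30.

-30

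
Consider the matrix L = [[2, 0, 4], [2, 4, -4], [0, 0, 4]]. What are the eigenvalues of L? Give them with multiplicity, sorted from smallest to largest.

Characteristic polynomial: p(r) = r^3 - 10r^2 + 32r - 32 = (r - 4)^2(r - 2).
Roots (with multiplicity): 2, 4, 4.

2, 4, 4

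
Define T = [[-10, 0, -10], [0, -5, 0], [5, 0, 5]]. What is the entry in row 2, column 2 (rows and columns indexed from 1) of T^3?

Characteristic polynomial: s^3 + 10s^2 + 25s = s(s + 5)^2, so the eigenvalues are -5, -5, 0.
s=-5: eigenvector (2, 0, -1).
s=-5: eigenvector (0, 1, 0).
s=0: eigenvector (-1, 0, 1).
P = [[2, 0, -1], [0, 1, 0], [-1, 0, 1]], D = diag(-5, -5, 0), P⁻¹ = [[1, 0, 1], [0, 1, 0], [1, 0, 2]].
T³ = P·diag(-125, -125, 0)·P⁻¹ = [[-250, 0, -250], [0, -125, 0], [125, 0, 125]].
The requested entry is -125.

-125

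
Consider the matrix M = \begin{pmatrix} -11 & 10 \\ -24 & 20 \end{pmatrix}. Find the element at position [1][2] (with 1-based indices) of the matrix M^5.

Characteristic polynomial: μ^2 - 9μ + 20 = (μ - 5)(μ - 4), so the eigenvalues are 4, 5.
μ=4: eigenvector (-2, -3).
μ=5: eigenvector (-5, -8).
P = [[-2, -5], [-3, -8]], D = diag(4, 5), P⁻¹ = [[-8, 5], [3, -2]].
M⁵ = P·diag(1024, 3125)·P⁻¹ = [[-30491, 21010], [-50424, 34640]].
The requested entry is 21010.

21010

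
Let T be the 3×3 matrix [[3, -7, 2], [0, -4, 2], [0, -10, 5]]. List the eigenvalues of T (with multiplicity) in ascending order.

0, 1, 3

Characteristic polynomial: p(λ) = λ^3 - 4λ^2 + 3λ = λ(λ - 3)(λ - 1).
Roots (with multiplicity): 0, 1, 3.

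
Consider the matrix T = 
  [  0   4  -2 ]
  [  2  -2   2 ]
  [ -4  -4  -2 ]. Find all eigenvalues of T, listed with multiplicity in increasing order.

Characteristic polynomial: p(r) = r^3 + 4r^2 - 4r - 16 = (r - 2)(r + 2)(r + 4).
Roots (with multiplicity): -4, -2, 2.

-4, -2, 2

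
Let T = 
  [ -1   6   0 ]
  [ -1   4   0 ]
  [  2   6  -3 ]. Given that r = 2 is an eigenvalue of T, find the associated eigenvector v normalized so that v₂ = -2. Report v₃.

-4

T − 2I = [[-3, 6, 0], [-1, 2, 0], [2, 6, -5]].
Solving (T − 2I)v = 0 gives the eigenspace spanned by (-4, -2, -4).
With v₂ = -2, v = (-4, -2, -4), so v₃ = -4.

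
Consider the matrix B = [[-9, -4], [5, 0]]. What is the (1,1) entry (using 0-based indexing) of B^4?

Characteristic polynomial: λ^2 + 9λ + 20 = (λ + 4)(λ + 5), so the eigenvalues are -5, -4.
λ=-5: eigenvector (1, -1).
λ=-4: eigenvector (4, -5).
P = [[1, 4], [-1, -5]], D = diag(-5, -4), P⁻¹ = [[5, 4], [-1, -1]].
B⁴ = P·diag(625, 256)·P⁻¹ = [[2101, 1476], [-1845, -1220]].
The requested entry is -1220.

-1220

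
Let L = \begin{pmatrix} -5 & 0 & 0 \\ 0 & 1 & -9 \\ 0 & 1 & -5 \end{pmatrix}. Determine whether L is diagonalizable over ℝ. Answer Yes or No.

No

Characteristic polynomial: p(μ) = μ^3 + 9μ^2 + 24μ + 20 = (μ + 2)^2(μ + 5).
μ = -2 has algebraic multiplicity 2; rank(L + 2I) = 2, so geometric multiplicity = 1.
Geometric multiplicity < algebraic multiplicity, so L is not diagonalizable.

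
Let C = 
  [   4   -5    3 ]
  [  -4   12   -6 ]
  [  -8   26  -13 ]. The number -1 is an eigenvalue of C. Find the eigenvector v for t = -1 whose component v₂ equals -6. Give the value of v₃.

C + 1I = [[5, -5, 3], [-4, 13, -6], [-8, 26, -12]].
Solving (C + 1I)v = 0 gives the eigenspace spanned by (3, -6, -15).
With v₂ = -6, v = (3, -6, -15), so v₃ = -15.

-15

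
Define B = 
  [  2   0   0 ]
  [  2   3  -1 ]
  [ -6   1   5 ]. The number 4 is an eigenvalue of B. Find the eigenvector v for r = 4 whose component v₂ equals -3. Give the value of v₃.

3

B − 4I = [[-2, 0, 0], [2, -1, -1], [-6, 1, 1]].
Solving (B − 4I)v = 0 gives the eigenspace spanned by (0, -3, 3).
With v₂ = -3, v = (0, -3, 3), so v₃ = 3.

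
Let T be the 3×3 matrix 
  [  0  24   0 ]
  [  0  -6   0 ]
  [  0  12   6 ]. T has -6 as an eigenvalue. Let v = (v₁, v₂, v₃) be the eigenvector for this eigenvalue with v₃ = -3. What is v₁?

-12

T + 6I = [[6, 24, 0], [0, 0, 0], [0, 12, 12]].
Solving (T + 6I)v = 0 gives the eigenspace spanned by (-12, 3, -3).
With v₃ = -3, v = (-12, 3, -3), so v₁ = -12.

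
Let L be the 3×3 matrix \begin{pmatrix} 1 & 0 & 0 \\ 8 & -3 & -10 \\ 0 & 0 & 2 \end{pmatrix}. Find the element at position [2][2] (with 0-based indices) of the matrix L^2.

4

Characteristic polynomial: s^3 - 7s + 6 = (s - 2)(s - 1)(s + 3), so the eigenvalues are -3, 1, 2.
s=1: eigenvector (1, 2, 0).
s=-3: eigenvector (0, 1, 0).
s=2: eigenvector (0, -2, 1).
P = [[1, 0, 0], [2, 1, -2], [0, 0, 1]], D = diag(1, -3, 2), P⁻¹ = [[1, 0, 0], [-2, 1, 2], [0, 0, 1]].
L² = P·diag(1, 9, 4)·P⁻¹ = [[1, 0, 0], [-16, 9, 10], [0, 0, 4]].
The requested entry is 4.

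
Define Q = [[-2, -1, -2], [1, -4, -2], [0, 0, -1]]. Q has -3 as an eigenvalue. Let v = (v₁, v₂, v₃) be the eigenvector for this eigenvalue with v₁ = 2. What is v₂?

Q + 3I = [[1, -1, -2], [1, -1, -2], [0, 0, 2]].
Solving (Q + 3I)v = 0 gives the eigenspace spanned by (2, 2, 0).
With v₁ = 2, v = (2, 2, 0), so v₂ = 2.

2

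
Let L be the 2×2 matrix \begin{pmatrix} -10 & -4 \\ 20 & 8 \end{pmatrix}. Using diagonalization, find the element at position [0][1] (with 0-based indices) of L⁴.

Characteristic polynomial: r^2 + 2r = r(r + 2), so the eigenvalues are -2, 0.
r=-2: eigenvector (-1, 2).
r=0: eigenvector (2, -5).
P = [[-1, 2], [2, -5]], D = diag(-2, 0), P⁻¹ = [[-5, -2], [-2, -1]].
L⁴ = P·diag(16, 0)·P⁻¹ = [[80, 32], [-160, -64]].
The requested entry is 32.

32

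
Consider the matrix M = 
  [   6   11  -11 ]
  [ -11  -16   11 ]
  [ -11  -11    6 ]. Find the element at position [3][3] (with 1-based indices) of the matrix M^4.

Characteristic polynomial: r^3 + 4r^2 - 35r - 150 = (r - 6)(r + 5)^2, so the eigenvalues are -5, -5, 6.
r=-5: eigenvector (0, 1, 1).
r=6: eigenvector (1, -1, -1).
r=-5: eigenvector (1, -1, 0).
P = [[0, 1, 1], [1, -1, -1], [1, -1, 0]], D = diag(-5, 6, -5), P⁻¹ = [[1, 1, 0], [1, 1, -1], [0, -1, 1]].
M⁴ = P·diag(625, 1296, 625)·P⁻¹ = [[1296, 671, -671], [-671, -46, 671], [-671, -671, 1296]].
The requested entry is 1296.

1296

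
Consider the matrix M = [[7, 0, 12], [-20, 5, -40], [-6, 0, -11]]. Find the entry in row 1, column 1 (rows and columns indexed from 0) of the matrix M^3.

125

Characteristic polynomial: s^3 - s^2 - 25s + 25 = (s - 5)(s - 1)(s + 5), so the eigenvalues are -5, 1, 5.
s=-5: eigenvector (-1, 2, 1).
s=5: eigenvector (0, 1, 0).
s=1: eigenvector (-2, 0, 1).
P = [[-1, 0, -2], [2, 1, 0], [1, 0, 1]], D = diag(-5, 5, 1), P⁻¹ = [[1, 0, 2], [-2, 1, -4], [-1, 0, -1]].
M³ = P·diag(-125, 125, 1)·P⁻¹ = [[127, 0, 252], [-500, 125, -1000], [-126, 0, -251]].
The requested entry is 125.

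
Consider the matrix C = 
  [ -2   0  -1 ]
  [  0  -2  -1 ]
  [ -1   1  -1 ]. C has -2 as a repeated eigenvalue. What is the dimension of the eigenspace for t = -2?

C + 2I = [[0, 0, -1], [0, 0, -1], [-1, 1, 1]].
This matrix has rank 2, so its null space has dimension 3 − 2 = 1.

1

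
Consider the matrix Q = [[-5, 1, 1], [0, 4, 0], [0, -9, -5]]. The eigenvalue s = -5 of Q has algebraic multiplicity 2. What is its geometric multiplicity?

1

Q + 5I = [[0, 1, 1], [0, 9, 0], [0, -9, 0]].
This matrix has rank 2, so its null space has dimension 3 − 2 = 1.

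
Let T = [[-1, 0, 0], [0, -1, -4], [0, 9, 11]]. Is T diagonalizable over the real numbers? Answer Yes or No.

Characteristic polynomial: p(μ) = μ^3 - 9μ^2 + 15μ + 25 = (μ - 5)^2(μ + 1).
μ = 5 has algebraic multiplicity 2; rank(T − 5I) = 2, so geometric multiplicity = 1.
Geometric multiplicity < algebraic multiplicity, so T is not diagonalizable.

No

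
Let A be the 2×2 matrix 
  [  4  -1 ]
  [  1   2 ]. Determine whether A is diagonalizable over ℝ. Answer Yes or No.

No

Characteristic polynomial: p(μ) = μ^2 - 6μ + 9 = (μ - 3)^2.
μ = 3 has algebraic multiplicity 2; rank(A − 3I) = 1, so geometric multiplicity = 1.
Geometric multiplicity < algebraic multiplicity, so A is not diagonalizable.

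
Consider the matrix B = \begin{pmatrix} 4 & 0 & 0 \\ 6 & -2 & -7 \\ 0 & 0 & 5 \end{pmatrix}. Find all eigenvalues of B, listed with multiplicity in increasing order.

Characteristic polynomial: p(μ) = μ^3 - 7μ^2 + 2μ + 40 = (μ - 5)(μ - 4)(μ + 2).
Roots (with multiplicity): -2, 4, 5.

-2, 4, 5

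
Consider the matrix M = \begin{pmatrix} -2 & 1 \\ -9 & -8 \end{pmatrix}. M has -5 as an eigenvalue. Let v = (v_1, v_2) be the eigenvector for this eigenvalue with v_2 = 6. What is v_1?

M + 5I = [[3, 1], [-9, -3]].
Solving (M + 5I)v = 0 gives the eigenspace spanned by (-2, 6).
With v_2 = 6, v = (-2, 6), so v_1 = -2.

-2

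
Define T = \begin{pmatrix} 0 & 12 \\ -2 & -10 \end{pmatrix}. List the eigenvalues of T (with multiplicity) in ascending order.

-6, -4

Characteristic polynomial: p(λ) = λ^2 + 10λ + 24 = (λ + 4)(λ + 6).
Roots (with multiplicity): -6, -4.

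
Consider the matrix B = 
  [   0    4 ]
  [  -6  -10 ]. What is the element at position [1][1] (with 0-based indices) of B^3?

-520

Characteristic polynomial: r^2 + 10r + 24 = (r + 4)(r + 6), so the eigenvalues are -6, -4.
r=-4: eigenvector (1, -1).
r=-6: eigenvector (-2, 3).
P = [[1, -2], [-1, 3]], D = diag(-4, -6), P⁻¹ = [[3, 2], [1, 1]].
B³ = P·diag(-64, -216)·P⁻¹ = [[240, 304], [-456, -520]].
The requested entry is -520.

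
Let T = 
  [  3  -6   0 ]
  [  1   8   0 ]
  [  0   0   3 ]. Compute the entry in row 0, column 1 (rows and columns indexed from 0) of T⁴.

Characteristic polynomial: s^3 - 14s^2 + 63s - 90 = (s - 6)(s - 5)(s - 3), so the eigenvalues are 3, 5, 6.
s=5: eigenvector (-3, 1, 0).
s=6: eigenvector (2, -1, 0).
s=3: eigenvector (0, 0, 1).
P = [[-3, 2, 0], [1, -1, 0], [0, 0, 1]], D = diag(5, 6, 3), P⁻¹ = [[-1, -2, 0], [-1, -3, 0], [0, 0, 1]].
T⁴ = P·diag(625, 1296, 81)·P⁻¹ = [[-717, -4026, 0], [671, 2638, 0], [0, 0, 81]].
The requested entry is -4026.

-4026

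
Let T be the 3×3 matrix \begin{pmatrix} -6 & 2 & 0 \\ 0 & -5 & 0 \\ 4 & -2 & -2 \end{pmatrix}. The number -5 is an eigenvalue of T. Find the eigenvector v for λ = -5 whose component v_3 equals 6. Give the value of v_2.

-3

T + 5I = [[-1, 2, 0], [0, 0, 0], [4, -2, 3]].
Solving (T + 5I)v = 0 gives the eigenspace spanned by (-6, -3, 6).
With v_3 = 6, v = (-6, -3, 6), so v_2 = -3.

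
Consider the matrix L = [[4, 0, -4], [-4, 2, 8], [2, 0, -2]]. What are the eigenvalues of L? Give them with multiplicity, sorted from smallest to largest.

0, 2, 2

Characteristic polynomial: p(t) = t^3 - 4t^2 + 4t = t(t - 2)^2.
Roots (with multiplicity): 0, 2, 2.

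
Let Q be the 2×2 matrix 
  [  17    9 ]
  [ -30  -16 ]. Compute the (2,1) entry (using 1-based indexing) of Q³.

-90

Characteristic polynomial: μ^2 - μ - 2 = (μ - 2)(μ + 1), so the eigenvalues are -1, 2.
μ=2: eigenvector (3, -5).
μ=-1: eigenvector (1, -2).
P = [[3, 1], [-5, -2]], D = diag(2, -1), P⁻¹ = [[2, 1], [-5, -3]].
Q³ = P·diag(8, -1)·P⁻¹ = [[53, 27], [-90, -46]].
The requested entry is -90.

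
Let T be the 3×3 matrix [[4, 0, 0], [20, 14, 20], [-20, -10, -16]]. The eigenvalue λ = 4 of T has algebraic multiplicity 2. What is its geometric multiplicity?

T − 4I = [[0, 0, 0], [20, 10, 20], [-20, -10, -20]].
This matrix has rank 1, so its null space has dimension 3 − 1 = 2.

2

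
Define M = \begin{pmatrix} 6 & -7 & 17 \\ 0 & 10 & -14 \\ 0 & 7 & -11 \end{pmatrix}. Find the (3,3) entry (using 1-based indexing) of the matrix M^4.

431

Characteristic polynomial: λ^3 - 5λ^2 - 18λ + 72 = (λ - 6)(λ - 3)(λ + 4), so the eigenvalues are -4, 3, 6.
λ=6: eigenvector (1, 0, 0).
λ=3: eigenvector (-1, 2, 1).
λ=-4: eigenvector (-1, 1, 1).
P = [[1, -1, -1], [0, 2, 1], [0, 1, 1]], D = diag(6, 3, -4), P⁻¹ = [[1, 0, 1], [0, 1, -1], [0, -1, 2]].
M⁴ = P·diag(1296, 81, 256)·P⁻¹ = [[1296, 175, 865], [0, -94, 350], [0, -175, 431]].
The requested entry is 431.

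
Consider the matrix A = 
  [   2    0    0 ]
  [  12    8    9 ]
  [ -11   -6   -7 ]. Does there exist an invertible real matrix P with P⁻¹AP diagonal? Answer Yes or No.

Characteristic polynomial: p(λ) = λ^3 - 3λ^2 + 4 = (λ - 2)^2(λ + 1).
λ = 2 has algebraic multiplicity 2; rank(A − 2I) = 2, so geometric multiplicity = 1.
Geometric multiplicity < algebraic multiplicity, so A is not diagonalizable.

No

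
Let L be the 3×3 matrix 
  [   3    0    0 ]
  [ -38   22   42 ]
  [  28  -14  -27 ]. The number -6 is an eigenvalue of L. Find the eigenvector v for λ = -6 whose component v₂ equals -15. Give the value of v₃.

L + 6I = [[9, 0, 0], [-38, 28, 42], [28, -14, -21]].
Solving (L + 6I)v = 0 gives the eigenspace spanned by (0, -15, 10).
With v₂ = -15, v = (0, -15, 10), so v₃ = 10.

10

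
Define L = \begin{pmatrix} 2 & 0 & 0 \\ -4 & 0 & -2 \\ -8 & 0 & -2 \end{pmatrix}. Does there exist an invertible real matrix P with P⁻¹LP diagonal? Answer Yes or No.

Yes

Characteristic polynomial: p(λ) = λ^3 - 4λ = λ(λ - 2)(λ + 2).
All 3 eigenvalues are distinct, so L is diagonalizable.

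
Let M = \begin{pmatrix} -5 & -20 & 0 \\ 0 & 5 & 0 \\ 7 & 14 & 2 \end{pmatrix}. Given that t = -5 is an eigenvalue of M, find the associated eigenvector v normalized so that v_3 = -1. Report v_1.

M + 5I = [[0, -20, 0], [0, 10, 0], [7, 14, 7]].
Solving (M + 5I)v = 0 gives the eigenspace spanned by (1, 0, -1).
With v_3 = -1, v = (1, 0, -1), so v_1 = 1.

1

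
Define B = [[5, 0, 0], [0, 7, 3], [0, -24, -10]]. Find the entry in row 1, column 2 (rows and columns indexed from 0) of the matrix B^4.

-45

Characteristic polynomial: t^3 - 2t^2 - 13t - 10 = (t - 5)(t + 1)(t + 2), so the eigenvalues are -2, -1, 5.
t=-2: eigenvector (0, -1, 3).
t=-1: eigenvector (0, 3, -8).
t=5: eigenvector (1, 0, 0).
P = [[0, 0, 1], [-1, 3, 0], [3, -8, 0]], D = diag(-2, -1, 5), P⁻¹ = [[0, 8, 3], [0, 3, 1], [1, 0, 0]].
B⁴ = P·diag(16, 1, 625)·P⁻¹ = [[625, 0, 0], [0, -119, -45], [0, 360, 136]].
The requested entry is -45.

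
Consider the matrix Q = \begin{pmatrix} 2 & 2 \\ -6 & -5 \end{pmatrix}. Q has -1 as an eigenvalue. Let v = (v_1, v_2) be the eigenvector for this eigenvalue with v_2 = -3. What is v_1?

Q + 1I = [[3, 2], [-6, -4]].
Solving (Q + 1I)v = 0 gives the eigenspace spanned by (2, -3).
With v_2 = -3, v = (2, -3), so v_1 = 2.

2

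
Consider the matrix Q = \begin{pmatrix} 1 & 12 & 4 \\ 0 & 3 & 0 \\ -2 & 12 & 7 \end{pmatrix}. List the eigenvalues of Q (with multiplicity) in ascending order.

3, 3, 5

Characteristic polynomial: p(t) = t^3 - 11t^2 + 39t - 45 = (t - 5)(t - 3)^2.
Roots (with multiplicity): 3, 3, 5.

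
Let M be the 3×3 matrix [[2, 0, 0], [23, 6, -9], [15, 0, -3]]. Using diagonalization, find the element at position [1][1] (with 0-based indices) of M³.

Characteristic polynomial: t^3 - 5t^2 - 12t + 36 = (t - 6)(t - 2)(t + 3), so the eigenvalues are -3, 2, 6.
t=2: eigenvector (1, 1, 3).
t=6: eigenvector (0, 1, 0).
t=-3: eigenvector (0, 1, 1).
P = [[1, 0, 0], [1, 1, 1], [3, 0, 1]], D = diag(2, 6, -3), P⁻¹ = [[1, 0, 0], [2, 1, -1], [-3, 0, 1]].
M³ = P·diag(8, 216, -27)·P⁻¹ = [[8, 0, 0], [521, 216, -243], [105, 0, -27]].
The requested entry is 216.

216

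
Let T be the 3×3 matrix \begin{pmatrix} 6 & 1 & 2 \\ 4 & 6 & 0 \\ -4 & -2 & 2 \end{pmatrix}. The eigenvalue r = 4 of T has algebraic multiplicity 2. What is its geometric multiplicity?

1

T − 4I = [[2, 1, 2], [4, 2, 0], [-4, -2, -2]].
This matrix has rank 2, so its null space has dimension 3 − 2 = 1.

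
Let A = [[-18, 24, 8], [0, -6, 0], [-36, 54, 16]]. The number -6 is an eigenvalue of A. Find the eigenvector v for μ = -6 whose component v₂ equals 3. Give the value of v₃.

A + 6I = [[-12, 24, 8], [0, 0, 0], [-36, 54, 22]].
Solving (A + 6I)v = 0 gives the eigenspace spanned by (-12, 3, -27).
With v₂ = 3, v = (-12, 3, -27), so v₃ = -27.

-27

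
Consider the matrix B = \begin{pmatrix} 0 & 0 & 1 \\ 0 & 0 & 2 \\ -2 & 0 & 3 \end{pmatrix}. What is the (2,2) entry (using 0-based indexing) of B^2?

7

Characteristic polynomial: s^3 - 3s^2 + 2s = s(s - 2)(s - 1), so the eigenvalues are 0, 1, 2.
s=2: eigenvector (1, 2, 2).
s=0: eigenvector (0, 1, 0).
s=1: eigenvector (1, 2, 1).
P = [[1, 0, 1], [2, 1, 2], [2, 0, 1]], D = diag(2, 0, 1), P⁻¹ = [[-1, 0, 1], [-2, 1, 0], [2, 0, -1]].
B² = P·diag(4, 0, 1)·P⁻¹ = [[-2, 0, 3], [-4, 0, 6], [-6, 0, 7]].
The requested entry is 7.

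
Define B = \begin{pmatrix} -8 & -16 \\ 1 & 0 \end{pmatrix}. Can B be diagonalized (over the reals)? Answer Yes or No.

No

Characteristic polynomial: p(λ) = λ^2 + 8λ + 16 = (λ + 4)^2.
λ = -4 has algebraic multiplicity 2; rank(B + 4I) = 1, so geometric multiplicity = 1.
Geometric multiplicity < algebraic multiplicity, so B is not diagonalizable.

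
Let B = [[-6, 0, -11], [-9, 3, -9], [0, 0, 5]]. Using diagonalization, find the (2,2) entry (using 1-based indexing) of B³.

Characteristic polynomial: r^3 - 2r^2 - 33r + 90 = (r - 5)(r - 3)(r + 6), so the eigenvalues are -6, 3, 5.
r=-6: eigenvector (1, 1, 0).
r=3: eigenvector (0, 1, 0).
r=5: eigenvector (-1, 0, 1).
P = [[1, 0, -1], [1, 1, 0], [0, 0, 1]], D = diag(-6, 3, 5), P⁻¹ = [[1, 0, 1], [-1, 1, -1], [0, 0, 1]].
B³ = P·diag(-216, 27, 125)·P⁻¹ = [[-216, 0, -341], [-243, 27, -243], [0, 0, 125]].
The requested entry is 27.

27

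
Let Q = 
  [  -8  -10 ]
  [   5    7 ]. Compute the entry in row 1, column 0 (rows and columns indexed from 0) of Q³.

Characteristic polynomial: λ^2 + λ - 6 = (λ - 2)(λ + 3), so the eigenvalues are -3, 2.
λ=2: eigenvector (1, -1).
λ=-3: eigenvector (2, -1).
P = [[1, 2], [-1, -1]], D = diag(2, -3), P⁻¹ = [[-1, -2], [1, 1]].
Q³ = P·diag(8, -27)·P⁻¹ = [[-62, -70], [35, 43]].
The requested entry is 35.

35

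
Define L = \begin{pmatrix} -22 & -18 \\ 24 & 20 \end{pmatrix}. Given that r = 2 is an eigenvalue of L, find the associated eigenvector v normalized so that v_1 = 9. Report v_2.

-12

L − 2I = [[-24, -18], [24, 18]].
Solving (L − 2I)v = 0 gives the eigenspace spanned by (9, -12).
With v_1 = 9, v = (9, -12), so v_2 = -12.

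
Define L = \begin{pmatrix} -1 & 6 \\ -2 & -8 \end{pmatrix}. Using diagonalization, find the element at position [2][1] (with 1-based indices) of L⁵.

-4202

Characteristic polynomial: λ^2 + 9λ + 20 = (λ + 4)(λ + 5), so the eigenvalues are -5, -4.
λ=-4: eigenvector (-2, 1).
λ=-5: eigenvector (-3, 2).
P = [[-2, -3], [1, 2]], D = diag(-4, -5), P⁻¹ = [[-2, -3], [1, 2]].
L⁵ = P·diag(-1024, -3125)·P⁻¹ = [[5279, 12606], [-4202, -9428]].
The requested entry is -4202.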